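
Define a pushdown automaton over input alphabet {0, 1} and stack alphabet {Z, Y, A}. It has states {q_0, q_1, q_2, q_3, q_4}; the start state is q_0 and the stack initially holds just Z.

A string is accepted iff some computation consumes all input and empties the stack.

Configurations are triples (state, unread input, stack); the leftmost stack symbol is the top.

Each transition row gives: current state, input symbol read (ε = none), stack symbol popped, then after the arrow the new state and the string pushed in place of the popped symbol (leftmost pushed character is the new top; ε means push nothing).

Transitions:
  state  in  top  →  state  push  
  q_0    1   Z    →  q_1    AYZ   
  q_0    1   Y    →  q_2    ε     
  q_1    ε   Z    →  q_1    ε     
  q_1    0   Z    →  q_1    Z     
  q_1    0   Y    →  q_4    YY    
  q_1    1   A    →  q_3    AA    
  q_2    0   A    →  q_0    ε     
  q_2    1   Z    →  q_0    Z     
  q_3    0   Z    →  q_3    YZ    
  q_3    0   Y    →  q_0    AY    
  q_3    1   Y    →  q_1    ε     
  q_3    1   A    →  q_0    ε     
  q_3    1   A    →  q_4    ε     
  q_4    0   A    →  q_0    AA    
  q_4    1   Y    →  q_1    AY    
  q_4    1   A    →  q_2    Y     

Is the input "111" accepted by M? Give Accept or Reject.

No computation consumes all input and empties the stack.

Reject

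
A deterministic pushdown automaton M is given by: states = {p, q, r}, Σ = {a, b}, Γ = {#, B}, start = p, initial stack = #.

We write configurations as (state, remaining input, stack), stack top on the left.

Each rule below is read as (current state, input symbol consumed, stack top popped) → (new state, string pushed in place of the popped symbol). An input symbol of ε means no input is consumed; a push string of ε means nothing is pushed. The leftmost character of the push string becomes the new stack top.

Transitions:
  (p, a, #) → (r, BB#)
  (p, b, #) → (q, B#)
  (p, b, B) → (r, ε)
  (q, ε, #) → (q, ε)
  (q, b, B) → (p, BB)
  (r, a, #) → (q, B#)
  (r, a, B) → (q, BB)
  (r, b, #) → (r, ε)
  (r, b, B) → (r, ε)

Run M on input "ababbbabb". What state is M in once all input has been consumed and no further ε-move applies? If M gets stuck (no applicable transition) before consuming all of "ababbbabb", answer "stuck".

r

(p, ababbbabb, #)
  read a, top #: go to r, push BB# → (r, babbbabb, BB#)
  read b, top B: go to r, push ε → (r, abbbabb, B#)
  read a, top B: go to q, push BB → (q, bbbabb, BB#)
  read b, top B: go to p, push BB → (p, bbabb, BBB#)
  read b, top B: go to r, push ε → (r, babb, BB#)
  read b, top B: go to r, push ε → (r, abb, B#)
  read a, top B: go to q, push BB → (q, bb, BB#)
  read b, top B: go to p, push BB → (p, b, BBB#)
  read b, top B: go to r, push ε → (r, ε, BB#)
All input consumed; M is in state r.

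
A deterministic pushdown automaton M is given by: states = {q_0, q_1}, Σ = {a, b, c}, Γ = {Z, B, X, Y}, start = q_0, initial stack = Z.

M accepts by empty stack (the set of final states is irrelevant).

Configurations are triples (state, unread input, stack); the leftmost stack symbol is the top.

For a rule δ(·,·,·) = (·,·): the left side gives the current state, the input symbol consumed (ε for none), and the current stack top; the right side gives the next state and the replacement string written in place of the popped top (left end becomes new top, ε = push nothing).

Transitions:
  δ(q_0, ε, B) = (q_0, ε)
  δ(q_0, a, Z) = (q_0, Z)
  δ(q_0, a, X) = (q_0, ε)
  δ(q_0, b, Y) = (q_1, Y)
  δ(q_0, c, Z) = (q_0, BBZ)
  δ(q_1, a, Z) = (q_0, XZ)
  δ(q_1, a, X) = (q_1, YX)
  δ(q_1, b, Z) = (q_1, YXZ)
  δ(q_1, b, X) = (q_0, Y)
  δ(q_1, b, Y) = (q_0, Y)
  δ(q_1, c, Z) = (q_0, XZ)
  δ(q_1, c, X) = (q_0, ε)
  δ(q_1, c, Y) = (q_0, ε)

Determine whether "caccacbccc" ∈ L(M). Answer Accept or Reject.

Reject

(q_0, caccacbccc, Z)
  read c, top Z: go to q_0, push BBZ → (q_0, accacbccc, BBZ)
  ε-move, top B: go to q_0, push ε → (q_0, accacbccc, BZ)
  ε-move, top B: go to q_0, push ε → (q_0, accacbccc, Z)
  read a, top Z: go to q_0, push Z → (q_0, ccacbccc, Z)
  read c, top Z: go to q_0, push BBZ → (q_0, cacbccc, BBZ)
  ε-move, top B: go to q_0, push ε → (q_0, cacbccc, BZ)
  ε-move, top B: go to q_0, push ε → (q_0, cacbccc, Z)
  read c, top Z: go to q_0, push BBZ → (q_0, acbccc, BBZ)
  ε-move, top B: go to q_0, push ε → (q_0, acbccc, BZ)
  ε-move, top B: go to q_0, push ε → (q_0, acbccc, Z)
  read a, top Z: go to q_0, push Z → (q_0, cbccc, Z)
  read c, top Z: go to q_0, push BBZ → (q_0, bccc, BBZ)
  ε-move, top B: go to q_0, push ε → (q_0, bccc, BZ)
  ε-move, top B: go to q_0, push ε → (q_0, bccc, Z)
No transition applies at (q_0, bccc, Z); input not fully consumed.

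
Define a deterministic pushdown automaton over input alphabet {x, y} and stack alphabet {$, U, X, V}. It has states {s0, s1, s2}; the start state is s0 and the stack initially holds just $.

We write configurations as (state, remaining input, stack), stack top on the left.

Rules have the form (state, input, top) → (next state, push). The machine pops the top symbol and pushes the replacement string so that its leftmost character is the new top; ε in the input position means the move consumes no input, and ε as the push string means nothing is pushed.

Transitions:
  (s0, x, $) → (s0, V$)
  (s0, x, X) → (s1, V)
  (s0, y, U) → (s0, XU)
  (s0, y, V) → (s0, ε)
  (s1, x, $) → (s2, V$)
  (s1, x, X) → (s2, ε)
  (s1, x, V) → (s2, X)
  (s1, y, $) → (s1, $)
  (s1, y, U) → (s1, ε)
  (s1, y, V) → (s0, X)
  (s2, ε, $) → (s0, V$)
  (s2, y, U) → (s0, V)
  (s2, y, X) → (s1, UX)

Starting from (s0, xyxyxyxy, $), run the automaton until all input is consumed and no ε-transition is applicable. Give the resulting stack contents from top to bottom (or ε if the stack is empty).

(s0, xyxyxyxy, $) ⊢ (s0, yxyxyxy, V$) ⊢ (s0, xyxyxy, $) ⊢ (s0, yxyxy, V$) ⊢ (s0, xyxy, $) ⊢ (s0, yxy, V$) ⊢ (s0, xy, $) ⊢ (s0, y, V$) ⊢ (s0, ε, $)
All input consumed in state s0 with stack $.

$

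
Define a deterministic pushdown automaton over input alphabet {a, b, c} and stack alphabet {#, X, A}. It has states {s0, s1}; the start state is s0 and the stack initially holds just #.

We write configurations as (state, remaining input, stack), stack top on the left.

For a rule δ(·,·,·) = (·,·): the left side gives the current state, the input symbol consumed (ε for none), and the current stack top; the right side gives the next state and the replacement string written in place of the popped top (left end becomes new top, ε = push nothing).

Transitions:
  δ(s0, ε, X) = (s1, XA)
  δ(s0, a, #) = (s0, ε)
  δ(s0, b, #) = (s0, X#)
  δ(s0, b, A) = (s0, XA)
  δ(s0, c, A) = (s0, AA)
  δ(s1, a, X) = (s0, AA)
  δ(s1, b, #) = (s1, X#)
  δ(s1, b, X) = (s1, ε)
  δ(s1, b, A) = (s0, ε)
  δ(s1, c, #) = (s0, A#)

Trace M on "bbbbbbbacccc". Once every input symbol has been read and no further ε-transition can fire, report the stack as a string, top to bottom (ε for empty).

AAAAAAA#

(s0, bbbbbbbacccc, #) ⊢ (s0, bbbbbbacccc, X#) ⊢ (s1, bbbbbbacccc, XA#) ⊢ (s1, bbbbbacccc, A#) ⊢ (s0, bbbbacccc, #) ⊢ (s0, bbbacccc, X#) ⊢ (s1, bbbacccc, XA#) ⊢ (s1, bbacccc, A#) ⊢ (s0, bacccc, #) ⊢ (s0, acccc, X#) ⊢ (s1, acccc, XA#) ⊢ (s0, cccc, AAA#) ⊢ (s0, ccc, AAAA#) ⊢ (s0, cc, AAAAA#) ⊢ (s0, c, AAAAAA#) ⊢ (s0, ε, AAAAAAA#)
All input consumed in state s0 with stack AAAAAAA#.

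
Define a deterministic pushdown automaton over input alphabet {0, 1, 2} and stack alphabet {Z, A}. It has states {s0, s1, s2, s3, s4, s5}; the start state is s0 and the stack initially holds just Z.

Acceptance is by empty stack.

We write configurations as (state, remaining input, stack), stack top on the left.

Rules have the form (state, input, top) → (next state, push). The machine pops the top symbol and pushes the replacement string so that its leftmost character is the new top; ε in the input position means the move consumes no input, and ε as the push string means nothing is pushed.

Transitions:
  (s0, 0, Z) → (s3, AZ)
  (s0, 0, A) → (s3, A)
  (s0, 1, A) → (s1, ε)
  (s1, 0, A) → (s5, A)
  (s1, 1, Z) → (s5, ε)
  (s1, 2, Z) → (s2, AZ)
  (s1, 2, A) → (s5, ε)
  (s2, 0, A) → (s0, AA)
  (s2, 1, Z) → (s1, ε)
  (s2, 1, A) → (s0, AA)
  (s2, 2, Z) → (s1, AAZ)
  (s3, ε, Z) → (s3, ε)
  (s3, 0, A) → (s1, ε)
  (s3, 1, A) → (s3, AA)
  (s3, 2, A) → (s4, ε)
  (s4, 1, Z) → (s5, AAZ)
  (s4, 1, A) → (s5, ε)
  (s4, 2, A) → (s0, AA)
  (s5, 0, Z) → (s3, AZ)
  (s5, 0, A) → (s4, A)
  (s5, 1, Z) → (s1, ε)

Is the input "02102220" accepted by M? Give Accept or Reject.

(s0, 02102220, Z)
  read 0, top Z: go to s3, push AZ → (s3, 2102220, AZ)
  read 2, top A: go to s4, push ε → (s4, 102220, Z)
  read 1, top Z: go to s5, push AAZ → (s5, 02220, AAZ)
  read 0, top A: go to s4, push A → (s4, 2220, AAZ)
  read 2, top A: go to s0, push AA → (s0, 220, AAAZ)
No transition applies at (s0, 220, AAAZ); input not fully consumed.

Reject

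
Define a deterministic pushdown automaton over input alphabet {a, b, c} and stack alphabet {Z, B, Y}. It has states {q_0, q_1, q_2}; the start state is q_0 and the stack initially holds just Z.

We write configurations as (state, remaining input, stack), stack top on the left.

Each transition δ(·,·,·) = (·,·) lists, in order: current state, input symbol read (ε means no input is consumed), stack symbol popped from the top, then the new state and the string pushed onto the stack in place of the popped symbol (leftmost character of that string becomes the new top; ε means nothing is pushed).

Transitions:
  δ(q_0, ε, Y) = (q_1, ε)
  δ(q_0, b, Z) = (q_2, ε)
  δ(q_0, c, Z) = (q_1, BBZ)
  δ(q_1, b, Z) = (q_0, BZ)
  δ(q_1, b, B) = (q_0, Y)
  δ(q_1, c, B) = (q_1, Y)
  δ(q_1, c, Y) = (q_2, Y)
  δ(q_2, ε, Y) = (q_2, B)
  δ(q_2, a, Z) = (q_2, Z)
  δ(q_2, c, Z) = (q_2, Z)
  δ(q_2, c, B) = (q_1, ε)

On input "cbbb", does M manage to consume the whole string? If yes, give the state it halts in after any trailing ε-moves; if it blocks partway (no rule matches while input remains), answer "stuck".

(q_0, cbbb, Z)
  read c, top Z: go to q_1, push BBZ → (q_1, bbb, BBZ)
  read b, top B: go to q_0, push Y → (q_0, bb, YBZ)
  ε-move, top Y: go to q_1, push ε → (q_1, bb, BZ)
  read b, top B: go to q_0, push Y → (q_0, b, YZ)
  ε-move, top Y: go to q_1, push ε → (q_1, b, Z)
  read b, top Z: go to q_0, push BZ → (q_0, ε, BZ)
All input consumed; M is in state q_0.

q_0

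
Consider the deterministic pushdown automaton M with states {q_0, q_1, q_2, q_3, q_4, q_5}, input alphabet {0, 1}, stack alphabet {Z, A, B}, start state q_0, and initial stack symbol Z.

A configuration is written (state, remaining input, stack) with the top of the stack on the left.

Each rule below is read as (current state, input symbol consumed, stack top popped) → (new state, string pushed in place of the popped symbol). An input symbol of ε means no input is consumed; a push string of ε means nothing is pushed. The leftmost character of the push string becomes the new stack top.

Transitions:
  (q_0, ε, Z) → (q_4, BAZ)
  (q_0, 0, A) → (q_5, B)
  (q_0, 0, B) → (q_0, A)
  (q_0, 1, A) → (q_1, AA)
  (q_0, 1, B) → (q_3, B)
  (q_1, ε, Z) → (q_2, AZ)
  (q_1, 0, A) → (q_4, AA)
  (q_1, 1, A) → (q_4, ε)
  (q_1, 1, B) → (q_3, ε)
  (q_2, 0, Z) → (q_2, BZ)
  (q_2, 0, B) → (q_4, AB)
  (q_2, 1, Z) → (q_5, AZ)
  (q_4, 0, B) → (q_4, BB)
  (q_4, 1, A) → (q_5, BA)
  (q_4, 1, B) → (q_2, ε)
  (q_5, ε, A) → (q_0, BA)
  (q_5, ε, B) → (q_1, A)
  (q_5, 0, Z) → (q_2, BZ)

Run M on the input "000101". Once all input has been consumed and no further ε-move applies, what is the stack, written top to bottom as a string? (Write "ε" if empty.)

AABBBAZ

(q_0, 000101, Z) ⊢ (q_4, 000101, BAZ) ⊢ (q_4, 00101, BBAZ) ⊢ (q_4, 0101, BBBAZ) ⊢ (q_4, 101, BBBBAZ) ⊢ (q_2, 01, BBBAZ) ⊢ (q_4, 1, ABBBAZ) ⊢ (q_5, ε, BABBBAZ) ⊢ (q_1, ε, AABBBAZ)
All input consumed in state q_1 with stack AABBBAZ.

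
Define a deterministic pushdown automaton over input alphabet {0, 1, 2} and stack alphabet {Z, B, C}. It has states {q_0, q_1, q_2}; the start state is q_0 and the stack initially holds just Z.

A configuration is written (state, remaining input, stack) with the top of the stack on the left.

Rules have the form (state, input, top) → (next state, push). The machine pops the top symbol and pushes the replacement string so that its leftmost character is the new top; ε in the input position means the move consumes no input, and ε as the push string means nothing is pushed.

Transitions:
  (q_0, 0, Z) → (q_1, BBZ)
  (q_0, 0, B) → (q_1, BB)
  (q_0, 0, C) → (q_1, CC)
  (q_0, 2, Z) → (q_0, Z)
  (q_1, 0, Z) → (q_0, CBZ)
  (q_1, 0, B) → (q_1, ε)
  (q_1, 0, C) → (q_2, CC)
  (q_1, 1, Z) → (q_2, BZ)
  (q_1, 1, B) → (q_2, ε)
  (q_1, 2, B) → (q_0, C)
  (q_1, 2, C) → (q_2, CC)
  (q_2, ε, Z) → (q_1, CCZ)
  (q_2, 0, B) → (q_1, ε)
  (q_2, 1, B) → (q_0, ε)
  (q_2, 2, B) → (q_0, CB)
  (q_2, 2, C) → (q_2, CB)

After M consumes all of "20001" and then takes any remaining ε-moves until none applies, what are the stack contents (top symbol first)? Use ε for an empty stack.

BZ

(q_0, 20001, Z)
  read 2, top Z: go to q_0, push Z → (q_0, 0001, Z)
  read 0, top Z: go to q_1, push BBZ → (q_1, 001, BBZ)
  read 0, top B: go to q_1, push ε → (q_1, 01, BZ)
  read 0, top B: go to q_1, push ε → (q_1, 1, Z)
  read 1, top Z: go to q_2, push BZ → (q_2, ε, BZ)
All input consumed in state q_2 with stack BZ.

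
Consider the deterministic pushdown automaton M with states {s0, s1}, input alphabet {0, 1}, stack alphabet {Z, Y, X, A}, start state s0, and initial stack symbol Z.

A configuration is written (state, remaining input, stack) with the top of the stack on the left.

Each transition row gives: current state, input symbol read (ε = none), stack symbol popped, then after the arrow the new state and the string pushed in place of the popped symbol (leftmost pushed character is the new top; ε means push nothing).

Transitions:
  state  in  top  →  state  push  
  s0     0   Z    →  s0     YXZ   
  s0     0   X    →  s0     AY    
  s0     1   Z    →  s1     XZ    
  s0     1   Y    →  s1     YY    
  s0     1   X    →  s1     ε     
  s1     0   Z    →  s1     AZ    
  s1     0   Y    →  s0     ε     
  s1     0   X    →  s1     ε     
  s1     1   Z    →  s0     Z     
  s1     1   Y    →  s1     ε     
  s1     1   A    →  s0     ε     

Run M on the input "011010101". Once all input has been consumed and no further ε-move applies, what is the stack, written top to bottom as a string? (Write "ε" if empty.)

(s0, 011010101, Z)
  read 0, top Z: go to s0, push YXZ → (s0, 11010101, YXZ)
  read 1, top Y: go to s1, push YY → (s1, 1010101, YYXZ)
  read 1, top Y: go to s1, push ε → (s1, 010101, YXZ)
  read 0, top Y: go to s0, push ε → (s0, 10101, XZ)
  read 1, top X: go to s1, push ε → (s1, 0101, Z)
  read 0, top Z: go to s1, push AZ → (s1, 101, AZ)
  read 1, top A: go to s0, push ε → (s0, 01, Z)
  read 0, top Z: go to s0, push YXZ → (s0, 1, YXZ)
  read 1, top Y: go to s1, push YY → (s1, ε, YYXZ)
All input consumed in state s1 with stack YYXZ.

YYXZ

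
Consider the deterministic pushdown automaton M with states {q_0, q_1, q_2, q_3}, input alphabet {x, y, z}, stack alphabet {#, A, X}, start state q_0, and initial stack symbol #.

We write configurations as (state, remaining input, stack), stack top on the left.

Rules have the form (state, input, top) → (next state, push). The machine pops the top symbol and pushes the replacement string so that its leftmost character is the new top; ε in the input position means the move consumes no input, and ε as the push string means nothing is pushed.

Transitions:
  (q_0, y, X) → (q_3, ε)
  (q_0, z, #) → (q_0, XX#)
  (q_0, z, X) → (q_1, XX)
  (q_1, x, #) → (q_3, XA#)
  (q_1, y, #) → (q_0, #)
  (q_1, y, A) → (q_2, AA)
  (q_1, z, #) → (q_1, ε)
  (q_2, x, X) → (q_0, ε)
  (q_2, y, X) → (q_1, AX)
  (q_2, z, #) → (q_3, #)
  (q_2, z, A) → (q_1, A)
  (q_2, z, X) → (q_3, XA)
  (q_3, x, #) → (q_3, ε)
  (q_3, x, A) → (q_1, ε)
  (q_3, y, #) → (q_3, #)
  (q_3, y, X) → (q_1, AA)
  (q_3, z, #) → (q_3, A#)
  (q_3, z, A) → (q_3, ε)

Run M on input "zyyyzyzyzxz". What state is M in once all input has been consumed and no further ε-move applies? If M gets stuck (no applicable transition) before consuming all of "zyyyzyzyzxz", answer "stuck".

(q_0, zyyyzyzyzxz, #)
  read z, top #: go to q_0, push XX# → (q_0, yyyzyzyzxz, XX#)
  read y, top X: go to q_3, push ε → (q_3, yyzyzyzxz, X#)
  read y, top X: go to q_1, push AA → (q_1, yzyzyzxz, AA#)
  read y, top A: go to q_2, push AA → (q_2, zyzyzxz, AAA#)
  read z, top A: go to q_1, push A → (q_1, yzyzxz, AAA#)
  read y, top A: go to q_2, push AA → (q_2, zyzxz, AAAA#)
  read z, top A: go to q_1, push A → (q_1, yzxz, AAAA#)
  read y, top A: go to q_2, push AA → (q_2, zxz, AAAAA#)
  read z, top A: go to q_1, push A → (q_1, xz, AAAAA#)
No transition for (q_1, x, top A); M blocks with input xz remaining.

stuck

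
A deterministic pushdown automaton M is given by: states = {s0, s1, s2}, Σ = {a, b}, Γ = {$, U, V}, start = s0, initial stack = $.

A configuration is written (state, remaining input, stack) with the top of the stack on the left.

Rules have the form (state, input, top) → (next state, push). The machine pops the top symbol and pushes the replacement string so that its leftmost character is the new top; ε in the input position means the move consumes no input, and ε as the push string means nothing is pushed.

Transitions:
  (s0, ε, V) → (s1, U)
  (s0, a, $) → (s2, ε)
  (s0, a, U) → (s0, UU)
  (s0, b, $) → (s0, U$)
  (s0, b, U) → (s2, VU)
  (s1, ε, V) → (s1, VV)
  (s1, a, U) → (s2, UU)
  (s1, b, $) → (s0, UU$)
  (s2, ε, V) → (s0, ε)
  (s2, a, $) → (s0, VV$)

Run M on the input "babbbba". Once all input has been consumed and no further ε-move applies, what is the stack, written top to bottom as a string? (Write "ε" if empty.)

UUU$

(s0, babbbba, $) ⊢ (s0, abbbba, U$) ⊢ (s0, bbbba, UU$) ⊢ (s2, bbba, VUU$) ⊢ (s0, bbba, UU$) ⊢ (s2, bba, VUU$) ⊢ (s0, bba, UU$) ⊢ (s2, ba, VUU$) ⊢ (s0, ba, UU$) ⊢ (s2, a, VUU$) ⊢ (s0, a, UU$) ⊢ (s0, ε, UUU$)
All input consumed in state s0 with stack UUU$.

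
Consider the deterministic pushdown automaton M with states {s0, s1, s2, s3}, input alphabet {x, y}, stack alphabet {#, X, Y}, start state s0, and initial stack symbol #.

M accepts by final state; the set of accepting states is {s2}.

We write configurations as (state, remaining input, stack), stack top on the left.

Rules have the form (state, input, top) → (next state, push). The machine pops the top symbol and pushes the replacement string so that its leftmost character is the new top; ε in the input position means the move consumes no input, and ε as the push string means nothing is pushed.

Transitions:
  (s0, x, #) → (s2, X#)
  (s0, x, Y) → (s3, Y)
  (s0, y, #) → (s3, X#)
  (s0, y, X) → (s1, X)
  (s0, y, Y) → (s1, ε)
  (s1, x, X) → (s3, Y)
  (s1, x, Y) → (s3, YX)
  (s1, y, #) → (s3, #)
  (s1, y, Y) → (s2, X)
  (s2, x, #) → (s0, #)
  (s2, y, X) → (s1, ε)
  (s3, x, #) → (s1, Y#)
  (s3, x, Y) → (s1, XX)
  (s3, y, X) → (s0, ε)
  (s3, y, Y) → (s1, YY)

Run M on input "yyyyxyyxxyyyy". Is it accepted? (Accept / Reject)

(s0, yyyyxyyxxyyyy, #)
  read y, top #: go to s3, push X# → (s3, yyyxyyxxyyyy, X#)
  read y, top X: go to s0, push ε → (s0, yyxyyxxyyyy, #)
  read y, top #: go to s3, push X# → (s3, yxyyxxyyyy, X#)
  read y, top X: go to s0, push ε → (s0, xyyxxyyyy, #)
  read x, top #: go to s2, push X# → (s2, yyxxyyyy, X#)
  read y, top X: go to s1, push ε → (s1, yxxyyyy, #)
  read y, top #: go to s3, push # → (s3, xxyyyy, #)
  read x, top #: go to s1, push Y# → (s1, xyyyy, Y#)
  read x, top Y: go to s3, push YX → (s3, yyyy, YX#)
  read y, top Y: go to s1, push YY → (s1, yyy, YYX#)
  read y, top Y: go to s2, push X → (s2, yy, XYX#)
  read y, top X: go to s1, push ε → (s1, y, YX#)
  read y, top Y: go to s2, push X → (s2, ε, XX#)
All input consumed; state s2 ∈ F.

Accept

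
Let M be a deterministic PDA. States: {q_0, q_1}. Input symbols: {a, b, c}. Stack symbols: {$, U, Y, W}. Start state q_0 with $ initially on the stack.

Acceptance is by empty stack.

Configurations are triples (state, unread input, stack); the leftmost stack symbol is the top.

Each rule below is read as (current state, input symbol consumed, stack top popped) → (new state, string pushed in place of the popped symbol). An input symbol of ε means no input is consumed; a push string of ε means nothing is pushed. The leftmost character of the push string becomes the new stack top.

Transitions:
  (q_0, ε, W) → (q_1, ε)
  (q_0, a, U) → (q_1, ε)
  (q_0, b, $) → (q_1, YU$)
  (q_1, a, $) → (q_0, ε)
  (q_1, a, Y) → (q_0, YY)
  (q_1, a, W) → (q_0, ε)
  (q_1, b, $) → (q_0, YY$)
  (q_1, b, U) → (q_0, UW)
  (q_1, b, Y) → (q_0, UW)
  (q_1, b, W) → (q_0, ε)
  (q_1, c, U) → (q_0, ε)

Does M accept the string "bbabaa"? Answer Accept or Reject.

(q_0, bbabaa, $) ⊢ (q_1, babaa, YU$) ⊢ (q_0, abaa, UWU$) ⊢ (q_1, baa, WU$) ⊢ (q_0, aa, U$) ⊢ (q_1, a, $) ⊢ (q_0, ε, ε)
All input consumed and the stack is empty.

Accept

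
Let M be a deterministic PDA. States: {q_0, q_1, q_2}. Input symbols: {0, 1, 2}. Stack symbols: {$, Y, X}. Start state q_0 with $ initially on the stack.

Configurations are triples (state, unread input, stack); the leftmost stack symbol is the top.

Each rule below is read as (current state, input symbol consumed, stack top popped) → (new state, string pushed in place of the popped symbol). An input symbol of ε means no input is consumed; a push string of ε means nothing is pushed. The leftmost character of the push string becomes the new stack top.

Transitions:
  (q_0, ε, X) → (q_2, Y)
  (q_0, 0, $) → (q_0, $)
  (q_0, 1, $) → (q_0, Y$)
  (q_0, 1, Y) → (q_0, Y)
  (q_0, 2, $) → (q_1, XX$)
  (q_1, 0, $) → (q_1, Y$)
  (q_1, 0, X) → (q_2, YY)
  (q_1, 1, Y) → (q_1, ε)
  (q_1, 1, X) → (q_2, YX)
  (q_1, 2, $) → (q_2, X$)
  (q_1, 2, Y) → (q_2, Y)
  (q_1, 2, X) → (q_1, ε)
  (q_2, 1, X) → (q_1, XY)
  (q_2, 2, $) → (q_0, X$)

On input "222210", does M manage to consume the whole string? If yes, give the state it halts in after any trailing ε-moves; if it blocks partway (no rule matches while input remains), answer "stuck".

q_2

(q_0, 222210, $)
  read 2, top $: go to q_1, push XX$ → (q_1, 22210, XX$)
  read 2, top X: go to q_1, push ε → (q_1, 2210, X$)
  read 2, top X: go to q_1, push ε → (q_1, 210, $)
  read 2, top $: go to q_2, push X$ → (q_2, 10, X$)
  read 1, top X: go to q_1, push XY → (q_1, 0, XY$)
  read 0, top X: go to q_2, push YY → (q_2, ε, YYY$)
All input consumed; M is in state q_2.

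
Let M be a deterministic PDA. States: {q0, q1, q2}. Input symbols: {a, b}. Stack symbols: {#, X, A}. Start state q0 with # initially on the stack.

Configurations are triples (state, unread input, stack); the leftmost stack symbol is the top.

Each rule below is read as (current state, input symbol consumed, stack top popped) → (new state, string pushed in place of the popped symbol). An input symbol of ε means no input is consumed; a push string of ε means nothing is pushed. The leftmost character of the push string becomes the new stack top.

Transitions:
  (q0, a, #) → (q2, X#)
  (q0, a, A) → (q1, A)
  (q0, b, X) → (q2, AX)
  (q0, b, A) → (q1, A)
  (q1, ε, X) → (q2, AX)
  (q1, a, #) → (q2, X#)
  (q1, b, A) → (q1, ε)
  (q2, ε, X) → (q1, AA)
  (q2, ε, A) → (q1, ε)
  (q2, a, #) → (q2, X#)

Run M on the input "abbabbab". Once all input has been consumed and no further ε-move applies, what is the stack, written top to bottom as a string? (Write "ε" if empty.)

(q0, abbabbab, #)
  read a, top #: go to q2, push X# → (q2, bbabbab, X#)
  ε-move, top X: go to q1, push AA → (q1, bbabbab, AA#)
  read b, top A: go to q1, push ε → (q1, babbab, A#)
  read b, top A: go to q1, push ε → (q1, abbab, #)
  read a, top #: go to q2, push X# → (q2, bbab, X#)
  ε-move, top X: go to q1, push AA → (q1, bbab, AA#)
  read b, top A: go to q1, push ε → (q1, bab, A#)
  read b, top A: go to q1, push ε → (q1, ab, #)
  read a, top #: go to q2, push X# → (q2, b, X#)
  ε-move, top X: go to q1, push AA → (q1, b, AA#)
  read b, top A: go to q1, push ε → (q1, ε, A#)
All input consumed in state q1 with stack A#.

A#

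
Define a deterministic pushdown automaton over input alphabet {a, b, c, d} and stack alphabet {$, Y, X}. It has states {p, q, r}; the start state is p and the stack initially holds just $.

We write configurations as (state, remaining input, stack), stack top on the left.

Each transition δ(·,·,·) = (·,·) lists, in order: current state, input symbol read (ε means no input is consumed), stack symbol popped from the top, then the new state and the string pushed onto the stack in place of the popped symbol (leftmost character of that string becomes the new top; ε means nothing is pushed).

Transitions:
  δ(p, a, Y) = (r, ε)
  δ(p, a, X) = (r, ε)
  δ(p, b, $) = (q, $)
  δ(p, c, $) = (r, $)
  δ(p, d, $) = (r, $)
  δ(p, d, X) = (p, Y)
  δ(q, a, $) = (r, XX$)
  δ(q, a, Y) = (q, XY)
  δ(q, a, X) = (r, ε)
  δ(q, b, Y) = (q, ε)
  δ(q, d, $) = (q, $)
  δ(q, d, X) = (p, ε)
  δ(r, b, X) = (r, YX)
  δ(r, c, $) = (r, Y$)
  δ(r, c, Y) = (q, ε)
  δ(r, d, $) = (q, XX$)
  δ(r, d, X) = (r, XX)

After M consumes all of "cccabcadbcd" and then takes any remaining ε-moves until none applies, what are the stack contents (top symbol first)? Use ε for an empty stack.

(p, cccabcadbcd, $)
  read c, top $: go to r, push $ → (r, ccabcadbcd, $)
  read c, top $: go to r, push Y$ → (r, cabcadbcd, Y$)
  read c, top Y: go to q, push ε → (q, abcadbcd, $)
  read a, top $: go to r, push XX$ → (r, bcadbcd, XX$)
  read b, top X: go to r, push YX → (r, cadbcd, YXX$)
  read c, top Y: go to q, push ε → (q, adbcd, XX$)
  read a, top X: go to r, push ε → (r, dbcd, X$)
  read d, top X: go to r, push XX → (r, bcd, XX$)
  read b, top X: go to r, push YX → (r, cd, YXX$)
  read c, top Y: go to q, push ε → (q, d, XX$)
  read d, top X: go to p, push ε → (p, ε, X$)
All input consumed in state p with stack X$.

X$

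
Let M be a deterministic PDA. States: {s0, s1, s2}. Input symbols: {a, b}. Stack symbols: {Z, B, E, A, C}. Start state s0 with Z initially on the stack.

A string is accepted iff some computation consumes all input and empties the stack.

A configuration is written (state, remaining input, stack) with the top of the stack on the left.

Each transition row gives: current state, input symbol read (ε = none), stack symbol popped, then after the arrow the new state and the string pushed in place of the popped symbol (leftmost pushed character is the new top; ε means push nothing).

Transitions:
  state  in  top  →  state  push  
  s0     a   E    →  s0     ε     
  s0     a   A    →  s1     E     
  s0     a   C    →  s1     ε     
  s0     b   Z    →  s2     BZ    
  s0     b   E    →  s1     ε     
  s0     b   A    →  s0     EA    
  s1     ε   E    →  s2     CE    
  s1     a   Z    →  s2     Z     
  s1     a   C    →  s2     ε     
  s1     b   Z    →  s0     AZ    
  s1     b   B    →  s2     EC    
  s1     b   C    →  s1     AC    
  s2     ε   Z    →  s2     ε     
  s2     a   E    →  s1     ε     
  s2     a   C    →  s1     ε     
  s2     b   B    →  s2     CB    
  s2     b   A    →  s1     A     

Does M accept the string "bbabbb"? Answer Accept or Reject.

(s0, bbabbb, Z)
  read b, top Z: go to s2, push BZ → (s2, babbb, BZ)
  read b, top B: go to s2, push CB → (s2, abbb, CBZ)
  read a, top C: go to s1, push ε → (s1, bbb, BZ)
  read b, top B: go to s2, push EC → (s2, bb, ECZ)
No transition applies at (s2, bb, ECZ); input not fully consumed.

Reject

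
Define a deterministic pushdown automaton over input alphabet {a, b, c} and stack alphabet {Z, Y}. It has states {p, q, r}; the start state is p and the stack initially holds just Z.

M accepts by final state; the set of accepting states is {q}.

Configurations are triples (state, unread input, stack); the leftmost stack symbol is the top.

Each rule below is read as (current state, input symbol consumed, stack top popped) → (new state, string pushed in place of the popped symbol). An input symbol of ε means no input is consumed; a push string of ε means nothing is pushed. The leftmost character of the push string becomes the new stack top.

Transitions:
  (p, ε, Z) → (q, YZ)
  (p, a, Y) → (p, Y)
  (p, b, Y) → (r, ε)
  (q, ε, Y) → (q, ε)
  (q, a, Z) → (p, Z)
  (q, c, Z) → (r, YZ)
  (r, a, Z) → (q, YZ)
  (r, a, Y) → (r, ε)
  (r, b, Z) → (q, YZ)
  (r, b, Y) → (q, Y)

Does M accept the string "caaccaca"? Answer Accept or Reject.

Reject

(p, caaccaca, Z) ⊢ (q, caaccaca, YZ) ⊢ (q, caaccaca, Z) ⊢ (r, aaccaca, YZ) ⊢ (r, accaca, Z) ⊢ (q, ccaca, YZ) ⊢ (q, ccaca, Z) ⊢ (r, caca, YZ)
No transition applies at (r, caca, YZ); input not fully consumed.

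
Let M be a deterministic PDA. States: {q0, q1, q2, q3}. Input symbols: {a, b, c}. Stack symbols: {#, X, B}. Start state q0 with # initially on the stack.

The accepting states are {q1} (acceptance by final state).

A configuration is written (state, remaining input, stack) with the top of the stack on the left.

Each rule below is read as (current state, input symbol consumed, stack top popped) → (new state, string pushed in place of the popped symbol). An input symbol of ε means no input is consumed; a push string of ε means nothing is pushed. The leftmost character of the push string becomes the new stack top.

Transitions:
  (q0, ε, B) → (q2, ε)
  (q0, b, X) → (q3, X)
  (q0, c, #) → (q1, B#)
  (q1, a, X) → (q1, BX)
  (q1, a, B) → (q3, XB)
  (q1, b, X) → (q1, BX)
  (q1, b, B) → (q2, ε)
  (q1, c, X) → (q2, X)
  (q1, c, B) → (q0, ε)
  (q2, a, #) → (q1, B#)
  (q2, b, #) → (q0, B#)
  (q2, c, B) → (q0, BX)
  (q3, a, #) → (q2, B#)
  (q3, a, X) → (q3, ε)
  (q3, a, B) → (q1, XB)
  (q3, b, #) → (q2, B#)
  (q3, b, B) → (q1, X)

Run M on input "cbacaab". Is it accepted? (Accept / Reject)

Reject

(q0, cbacaab, #) ⊢ (q1, bacaab, B#) ⊢ (q2, acaab, #) ⊢ (q1, caab, B#) ⊢ (q0, aab, #)
No transition applies at (q0, aab, #); input not fully consumed.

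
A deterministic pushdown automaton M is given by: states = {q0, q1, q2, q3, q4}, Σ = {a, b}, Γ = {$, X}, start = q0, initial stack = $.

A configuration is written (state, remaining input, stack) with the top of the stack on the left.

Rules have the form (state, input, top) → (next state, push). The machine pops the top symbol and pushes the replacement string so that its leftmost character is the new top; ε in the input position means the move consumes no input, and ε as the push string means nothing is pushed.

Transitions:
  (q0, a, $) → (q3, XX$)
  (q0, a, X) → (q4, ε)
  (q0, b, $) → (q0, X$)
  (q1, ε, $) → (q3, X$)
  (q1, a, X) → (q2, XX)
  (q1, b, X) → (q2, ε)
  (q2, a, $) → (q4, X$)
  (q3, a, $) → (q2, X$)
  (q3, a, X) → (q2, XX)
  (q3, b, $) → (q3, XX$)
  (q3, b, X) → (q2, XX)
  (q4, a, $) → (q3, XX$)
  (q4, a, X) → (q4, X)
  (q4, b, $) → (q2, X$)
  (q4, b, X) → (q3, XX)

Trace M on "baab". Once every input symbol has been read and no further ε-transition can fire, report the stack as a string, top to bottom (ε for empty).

(q0, baab, $)
  read b, top $: go to q0, push X$ → (q0, aab, X$)
  read a, top X: go to q4, push ε → (q4, ab, $)
  read a, top $: go to q3, push XX$ → (q3, b, XX$)
  read b, top X: go to q2, push XX → (q2, ε, XXX$)
All input consumed in state q2 with stack XXX$.

XXX$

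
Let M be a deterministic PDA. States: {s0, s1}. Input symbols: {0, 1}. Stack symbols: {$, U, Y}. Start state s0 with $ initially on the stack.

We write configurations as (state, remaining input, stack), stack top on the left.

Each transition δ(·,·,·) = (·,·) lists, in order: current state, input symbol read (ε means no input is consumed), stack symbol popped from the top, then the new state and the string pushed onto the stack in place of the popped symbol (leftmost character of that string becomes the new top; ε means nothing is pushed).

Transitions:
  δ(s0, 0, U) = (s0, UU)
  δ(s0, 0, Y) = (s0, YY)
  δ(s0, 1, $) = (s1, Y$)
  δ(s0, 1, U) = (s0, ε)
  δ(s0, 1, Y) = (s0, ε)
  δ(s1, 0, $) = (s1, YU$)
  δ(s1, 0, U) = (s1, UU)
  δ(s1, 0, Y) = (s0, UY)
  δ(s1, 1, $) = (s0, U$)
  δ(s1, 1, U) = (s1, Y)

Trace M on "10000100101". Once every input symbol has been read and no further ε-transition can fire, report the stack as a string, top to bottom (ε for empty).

(s0, 10000100101, $)
  read 1, top $: go to s1, push Y$ → (s1, 0000100101, Y$)
  read 0, top Y: go to s0, push UY → (s0, 000100101, UY$)
  read 0, top U: go to s0, push UU → (s0, 00100101, UUY$)
  read 0, top U: go to s0, push UU → (s0, 0100101, UUUY$)
  read 0, top U: go to s0, push UU → (s0, 100101, UUUUY$)
  read 1, top U: go to s0, push ε → (s0, 00101, UUUY$)
  read 0, top U: go to s0, push UU → (s0, 0101, UUUUY$)
  read 0, top U: go to s0, push UU → (s0, 101, UUUUUY$)
  read 1, top U: go to s0, push ε → (s0, 01, UUUUY$)
  read 0, top U: go to s0, push UU → (s0, 1, UUUUUY$)
  read 1, top U: go to s0, push ε → (s0, ε, UUUUY$)
All input consumed in state s0 with stack UUUUY$.

UUUUY$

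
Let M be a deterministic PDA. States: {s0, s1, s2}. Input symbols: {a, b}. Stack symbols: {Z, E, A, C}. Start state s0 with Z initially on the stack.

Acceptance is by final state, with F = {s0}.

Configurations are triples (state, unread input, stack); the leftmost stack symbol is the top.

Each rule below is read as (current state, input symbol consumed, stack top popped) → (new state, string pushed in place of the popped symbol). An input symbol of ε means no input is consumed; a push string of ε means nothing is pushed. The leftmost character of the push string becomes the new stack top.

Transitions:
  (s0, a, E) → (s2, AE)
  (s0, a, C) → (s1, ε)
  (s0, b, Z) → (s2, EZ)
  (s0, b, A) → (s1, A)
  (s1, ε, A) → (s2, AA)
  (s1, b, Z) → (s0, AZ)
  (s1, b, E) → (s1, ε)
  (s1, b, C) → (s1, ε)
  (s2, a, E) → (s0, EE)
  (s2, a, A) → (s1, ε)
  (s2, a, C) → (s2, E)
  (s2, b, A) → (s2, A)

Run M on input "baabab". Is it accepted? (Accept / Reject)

(s0, baabab, Z) ⊢ (s2, aabab, EZ) ⊢ (s0, abab, EEZ) ⊢ (s2, bab, AEEZ) ⊢ (s2, ab, AEEZ) ⊢ (s1, b, EEZ) ⊢ (s1, ε, EZ)
All input consumed; state s1 ∉ F and no further ε-move applies.

Reject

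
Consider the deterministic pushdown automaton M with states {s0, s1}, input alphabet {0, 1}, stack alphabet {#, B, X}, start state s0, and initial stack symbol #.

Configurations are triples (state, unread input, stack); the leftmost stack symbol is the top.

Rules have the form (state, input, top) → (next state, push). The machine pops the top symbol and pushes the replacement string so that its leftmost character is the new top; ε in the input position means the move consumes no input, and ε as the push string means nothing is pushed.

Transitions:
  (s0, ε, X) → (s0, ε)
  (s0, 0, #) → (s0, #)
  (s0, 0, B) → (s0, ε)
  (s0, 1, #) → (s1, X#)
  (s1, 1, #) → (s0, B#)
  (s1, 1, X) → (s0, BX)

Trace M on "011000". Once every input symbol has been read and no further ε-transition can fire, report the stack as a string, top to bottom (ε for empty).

(s0, 011000, #)
  read 0, top #: go to s0, push # → (s0, 11000, #)
  read 1, top #: go to s1, push X# → (s1, 1000, X#)
  read 1, top X: go to s0, push BX → (s0, 000, BX#)
  read 0, top B: go to s0, push ε → (s0, 00, X#)
  ε-move, top X: go to s0, push ε → (s0, 00, #)
  read 0, top #: go to s0, push # → (s0, 0, #)
  read 0, top #: go to s0, push # → (s0, ε, #)
All input consumed in state s0 with stack #.

#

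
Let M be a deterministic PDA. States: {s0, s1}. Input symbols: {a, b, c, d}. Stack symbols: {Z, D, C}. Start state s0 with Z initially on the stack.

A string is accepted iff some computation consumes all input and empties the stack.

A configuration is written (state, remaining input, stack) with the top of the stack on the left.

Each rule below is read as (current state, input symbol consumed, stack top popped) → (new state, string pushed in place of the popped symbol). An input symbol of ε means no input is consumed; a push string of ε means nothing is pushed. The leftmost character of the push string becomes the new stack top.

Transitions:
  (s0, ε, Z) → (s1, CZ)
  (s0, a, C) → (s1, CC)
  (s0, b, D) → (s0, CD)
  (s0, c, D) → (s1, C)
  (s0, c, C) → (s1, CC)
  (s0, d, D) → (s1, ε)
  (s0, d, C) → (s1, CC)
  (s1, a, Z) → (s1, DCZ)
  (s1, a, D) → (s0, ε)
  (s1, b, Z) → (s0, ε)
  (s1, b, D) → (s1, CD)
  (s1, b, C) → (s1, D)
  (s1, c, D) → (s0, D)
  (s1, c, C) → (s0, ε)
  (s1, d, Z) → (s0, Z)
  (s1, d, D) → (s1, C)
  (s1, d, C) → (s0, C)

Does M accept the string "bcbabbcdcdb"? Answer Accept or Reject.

(s0, bcbabbcdcdb, Z) ⊢ (s1, bcbabbcdcdb, CZ) ⊢ (s1, cbabbcdcdb, DZ) ⊢ (s0, babbcdcdb, DZ) ⊢ (s0, abbcdcdb, CDZ) ⊢ (s1, bbcdcdb, CCDZ) ⊢ (s1, bcdcdb, DCDZ) ⊢ (s1, cdcdb, CDCDZ) ⊢ (s0, dcdb, DCDZ) ⊢ (s1, cdb, CDZ) ⊢ (s0, db, DZ) ⊢ (s1, b, Z) ⊢ (s0, ε, ε)
All input consumed and the stack is empty.

Accept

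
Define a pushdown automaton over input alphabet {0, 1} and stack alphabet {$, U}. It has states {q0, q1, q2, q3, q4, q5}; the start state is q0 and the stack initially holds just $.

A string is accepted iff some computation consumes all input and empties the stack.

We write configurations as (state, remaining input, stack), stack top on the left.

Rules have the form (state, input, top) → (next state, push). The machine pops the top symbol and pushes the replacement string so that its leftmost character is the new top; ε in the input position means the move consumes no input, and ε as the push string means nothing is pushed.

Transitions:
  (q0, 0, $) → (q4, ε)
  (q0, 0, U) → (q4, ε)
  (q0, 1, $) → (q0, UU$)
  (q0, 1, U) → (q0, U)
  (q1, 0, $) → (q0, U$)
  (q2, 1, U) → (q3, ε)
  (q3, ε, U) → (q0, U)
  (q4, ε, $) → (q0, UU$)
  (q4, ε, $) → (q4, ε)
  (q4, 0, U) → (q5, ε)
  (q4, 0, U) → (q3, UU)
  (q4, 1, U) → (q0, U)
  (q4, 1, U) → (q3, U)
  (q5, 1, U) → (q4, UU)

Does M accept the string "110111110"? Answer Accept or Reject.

One accepting computation: (q0, 110111110, $) ⊢ (q0, 10111110, UU$) ⊢ (q0, 0111110, UU$) ⊢ (q4, 111110, U$) ⊢ (q0, 11110, U$) ⊢ (q0, 1110, U$) ⊢ (q0, 110, U$) ⊢ (q0, 10, U$) ⊢ (q0, 0, U$) ⊢ (q4, ε, $) ⊢ (q4, ε, ε)
All input consumed and the stack is empty.

Accept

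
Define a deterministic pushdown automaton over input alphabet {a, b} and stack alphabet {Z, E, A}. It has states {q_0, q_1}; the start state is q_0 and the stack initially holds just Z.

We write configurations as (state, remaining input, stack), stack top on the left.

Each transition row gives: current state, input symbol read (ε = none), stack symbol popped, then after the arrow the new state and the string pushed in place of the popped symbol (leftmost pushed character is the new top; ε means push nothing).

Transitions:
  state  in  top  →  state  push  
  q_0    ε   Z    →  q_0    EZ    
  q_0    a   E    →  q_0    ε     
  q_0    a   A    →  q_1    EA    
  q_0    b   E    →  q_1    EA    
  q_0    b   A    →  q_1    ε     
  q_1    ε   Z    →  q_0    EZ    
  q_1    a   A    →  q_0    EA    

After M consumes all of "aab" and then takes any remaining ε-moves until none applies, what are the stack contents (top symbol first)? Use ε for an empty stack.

EAZ

(q_0, aab, Z)
  ε-move, top Z: go to q_0, push EZ → (q_0, aab, EZ)
  read a, top E: go to q_0, push ε → (q_0, ab, Z)
  ε-move, top Z: go to q_0, push EZ → (q_0, ab, EZ)
  read a, top E: go to q_0, push ε → (q_0, b, Z)
  ε-move, top Z: go to q_0, push EZ → (q_0, b, EZ)
  read b, top E: go to q_1, push EA → (q_1, ε, EAZ)
All input consumed in state q_1 with stack EAZ.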